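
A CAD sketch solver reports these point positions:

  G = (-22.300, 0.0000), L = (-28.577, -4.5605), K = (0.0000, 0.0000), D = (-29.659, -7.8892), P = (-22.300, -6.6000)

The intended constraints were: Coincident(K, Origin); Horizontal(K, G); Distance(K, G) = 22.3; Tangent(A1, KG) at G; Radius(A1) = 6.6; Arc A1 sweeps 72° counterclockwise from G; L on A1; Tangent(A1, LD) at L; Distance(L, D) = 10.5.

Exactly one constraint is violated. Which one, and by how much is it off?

Distance(L, D) = 10.5 — off by 7.00.

K = (0.00, 0.00) ✓; K.y = 0.00, G.y = 0.00 ✓; |KG| = 22.30 ✓; ∠(PG, GK) = 90.00° ✓; |PG| = 6.600 ✓; bearing(P→L) − bearing(P→G) = 72.00° ✓; |PL| = 6.600 ✓; ∠(PL, LD) = 90.01° ✓; |LD| = 3.500 ✗.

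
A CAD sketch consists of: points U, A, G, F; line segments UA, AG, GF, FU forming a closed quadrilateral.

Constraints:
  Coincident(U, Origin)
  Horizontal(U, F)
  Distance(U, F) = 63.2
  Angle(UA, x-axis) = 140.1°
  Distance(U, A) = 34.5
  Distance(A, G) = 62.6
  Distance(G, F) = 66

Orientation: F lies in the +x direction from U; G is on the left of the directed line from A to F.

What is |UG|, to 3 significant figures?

61.2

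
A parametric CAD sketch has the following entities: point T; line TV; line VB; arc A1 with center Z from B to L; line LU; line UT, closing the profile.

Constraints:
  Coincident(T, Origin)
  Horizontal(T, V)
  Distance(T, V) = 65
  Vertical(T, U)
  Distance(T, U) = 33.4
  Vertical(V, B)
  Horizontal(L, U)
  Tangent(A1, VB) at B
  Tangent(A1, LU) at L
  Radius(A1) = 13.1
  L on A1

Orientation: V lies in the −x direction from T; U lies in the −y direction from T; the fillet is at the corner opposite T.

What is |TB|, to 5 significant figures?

68.096

T is at the origin; T and V share the same y with |TV| = 65.0 and V on the −x side, so V = (-65.000, 0.0000). T and U share the same x with |TU| = 33.4 and U on the −y side, so U = (0.0000, -33.400). The virtual corner opposite T is at (-65.000, -33.400). A1 meets VB tangentially, so ZB is at right angles to VB and A1 meets LU tangentially, so ZL is at right angles to LU, with radius 13.1, so the center Z sits 13.1 in from both sides at Z = (-51.900, -20.300). That places the tangent points at B = (-65.000, -20.300) on VB and L = (-51.900, -33.400) on LU. Then |TB| = |B − T| = 68.096.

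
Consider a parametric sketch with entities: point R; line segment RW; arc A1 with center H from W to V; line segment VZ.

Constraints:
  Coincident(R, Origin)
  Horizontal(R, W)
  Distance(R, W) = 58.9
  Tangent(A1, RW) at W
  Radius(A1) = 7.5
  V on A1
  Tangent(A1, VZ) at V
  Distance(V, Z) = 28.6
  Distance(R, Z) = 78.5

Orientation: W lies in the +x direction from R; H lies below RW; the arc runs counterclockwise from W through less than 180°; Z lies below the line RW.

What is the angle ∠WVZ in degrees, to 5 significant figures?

116.22°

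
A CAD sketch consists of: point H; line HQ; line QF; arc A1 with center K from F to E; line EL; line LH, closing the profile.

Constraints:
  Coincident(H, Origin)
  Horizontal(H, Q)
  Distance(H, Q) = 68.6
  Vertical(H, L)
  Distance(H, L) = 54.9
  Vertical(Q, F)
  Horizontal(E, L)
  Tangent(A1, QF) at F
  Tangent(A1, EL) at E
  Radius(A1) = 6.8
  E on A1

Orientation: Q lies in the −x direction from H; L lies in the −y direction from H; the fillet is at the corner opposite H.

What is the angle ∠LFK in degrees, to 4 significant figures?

5.661°

H is at the origin; H and Q share the same y with |HQ| = 68.6 and Q on the −x side, so Q = (-68.60, 0.000). H and L share the same x with |HL| = 54.9 and L on the −y side, so L = (0.000, -54.90). The virtual corner opposite H is at (-68.60, -54.90). A1 meets QF tangentially, so KF is at right angles to QF and A1 meets EL tangentially, so KE is at right angles to EL, with radius 6.8, so the center K sits 6.8 in from both sides at K = (-61.80, -48.10). That places the tangent points at F = (-68.60, -48.10) on QF and E = (-61.80, -54.90) on EL. Then cos ∠LFK = FL·FK / (|FL||FK|), giving 5.661°.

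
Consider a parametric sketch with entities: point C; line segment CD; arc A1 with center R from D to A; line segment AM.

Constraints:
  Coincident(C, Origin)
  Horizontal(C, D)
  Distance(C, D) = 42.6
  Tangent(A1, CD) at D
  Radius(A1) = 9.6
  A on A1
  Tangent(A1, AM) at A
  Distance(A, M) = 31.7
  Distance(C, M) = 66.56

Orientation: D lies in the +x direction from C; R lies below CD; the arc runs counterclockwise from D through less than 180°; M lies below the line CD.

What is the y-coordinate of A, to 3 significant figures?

-14.9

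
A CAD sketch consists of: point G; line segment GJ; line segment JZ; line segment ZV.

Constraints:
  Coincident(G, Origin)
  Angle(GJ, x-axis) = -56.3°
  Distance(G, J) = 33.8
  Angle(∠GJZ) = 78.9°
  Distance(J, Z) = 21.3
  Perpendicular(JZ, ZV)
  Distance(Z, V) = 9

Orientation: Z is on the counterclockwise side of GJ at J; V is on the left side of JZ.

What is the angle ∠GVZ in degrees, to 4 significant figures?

148.5°

G is at the origin; GJ runs at -56.3° with length 33.8, so J = 33.8·(cos -56.3°, sin -56.3°) = (18.75, -28.12). ∠GJZ = 78.9°, so JZ runs at -56.3° + (180° − 78.9°) = 44.80° from the x-axis; with |JZ| = 21.3, Z = J + 21.3·(cos 44.80°, sin 44.80°) = (33.87, -13.11). The perpendicularity gives ZV at right angles to JZ; with |ZV| = 9.0 on the left of JZ, V = Z + 9.0·(-0.7046, 0.7096) = (27.53, -6.725). Then cos ∠GVZ = VG·VZ / (|VG||VZ|), giving 148.5°.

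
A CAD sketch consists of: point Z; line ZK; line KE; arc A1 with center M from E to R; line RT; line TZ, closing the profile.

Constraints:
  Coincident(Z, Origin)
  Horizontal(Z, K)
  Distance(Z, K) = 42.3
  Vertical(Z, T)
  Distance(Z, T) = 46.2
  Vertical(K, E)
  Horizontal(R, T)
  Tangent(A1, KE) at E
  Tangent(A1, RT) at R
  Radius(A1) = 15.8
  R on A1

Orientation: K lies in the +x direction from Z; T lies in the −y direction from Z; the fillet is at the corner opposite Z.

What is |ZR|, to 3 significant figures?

53.3

Z is at the origin; Z and K share the same y with |ZK| = 42.3 and K on the +x side, so K = (42.3, 0.00). ZT is vertical with |ZT| = 46.2 and T on the −y side, so T = (0.00, -46.2). The virtual corner opposite Z is at (42.3, -46.2). The tangent condition forces ME to be normal to KE and since A1 is tangent to RT there, MR ⟂ RT, with radius 15.8, so the center M sits 15.8 in from both sides at M = (26.5, -30.4). That places the tangent points at E = (42.3, -30.4) on KE and R = (26.5, -46.2) on RT. Then |ZR| = |R − Z| = 53.3.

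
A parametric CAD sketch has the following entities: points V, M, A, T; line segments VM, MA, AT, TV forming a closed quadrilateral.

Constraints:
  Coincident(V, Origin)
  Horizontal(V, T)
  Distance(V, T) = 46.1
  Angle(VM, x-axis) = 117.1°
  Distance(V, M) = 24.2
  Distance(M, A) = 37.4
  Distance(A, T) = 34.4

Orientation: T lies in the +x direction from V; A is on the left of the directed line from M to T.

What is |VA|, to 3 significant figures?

38.0

V is at the origin; V and T share the same y with |VT| = 46.1 and T in +x, so T = (46.1, 0). VM runs at 117.1° with |VM| = 24.2, so M = (-11.0, 21.5). A is determined by |MA| = 37.4 and |AT| = 34.4 together: it lies at the intersection of circle(M, 37.4) and circle(T, 34.4). With |MT| = 61.1, the foot of the radical line on MT is 32.3 from M and the perpendicular offset is √(37.4² − 32.3²) = 18.9. Taking the left-of-MT solution: A = (25.8, 27.8).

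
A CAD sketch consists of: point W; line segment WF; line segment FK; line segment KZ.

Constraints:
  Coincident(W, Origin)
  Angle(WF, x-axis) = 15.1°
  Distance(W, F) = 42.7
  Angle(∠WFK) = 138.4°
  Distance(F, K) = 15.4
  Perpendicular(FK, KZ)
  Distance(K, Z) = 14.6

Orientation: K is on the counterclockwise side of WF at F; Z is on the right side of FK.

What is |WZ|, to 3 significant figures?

63.9

W is at the origin; WF runs at 15.1° with length 42.7, so F = 42.7·(cos 15.1°, sin 15.1°) = (41.2, 11.1). ∠WFK = 138.4°, so FK runs at 15.1° + (180° − 138.4°) = 56.7° from the x-axis; with |FK| = 15.4, K = F + 15.4·(cos 56.7°, sin 56.7°) = (49.7, 24.0). FK is perpendicular to KZ; with |KZ| = 14.6 on the right of FK, Z = K + 14.6·(0.836, -0.549) = (61.9, 16.0). Then |WZ| = |Z − W| = 63.9.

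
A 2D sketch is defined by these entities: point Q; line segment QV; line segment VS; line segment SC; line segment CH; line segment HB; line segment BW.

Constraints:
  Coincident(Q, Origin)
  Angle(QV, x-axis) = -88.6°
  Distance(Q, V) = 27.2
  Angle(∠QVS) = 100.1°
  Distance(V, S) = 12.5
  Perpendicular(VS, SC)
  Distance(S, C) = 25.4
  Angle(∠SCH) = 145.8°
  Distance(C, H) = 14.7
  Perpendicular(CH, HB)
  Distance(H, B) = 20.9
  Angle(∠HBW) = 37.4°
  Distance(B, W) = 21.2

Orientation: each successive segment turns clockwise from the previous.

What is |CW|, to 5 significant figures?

4.4493

Q is at the origin; QV runs at -88.6° with length 27.2, so V = (0.66456, -27.192). ∠QVS = 100.1° gives VS at -168.50° from the x-axis; with |VS| = 12.5, S = (-11.585, -29.684). VS ⟂ SC, so SC runs at 101.50°; with |SC| = 25.4, C = (-16.648, -4.7939). ∠SCH = 145.8° gives CH at 67.300° from the x-axis; with |CH| = 14.7, H = (-10.976, 8.7674). CH is perpendicular to HB, so HB runs at -22.700°; with |HB| = 20.9, B = (8.3054, 0.70198). ∠HBW = 37.4° gives BW at -165.30° from the x-axis; with |BW| = 21.2, W = (-12.201, -4.6777). Then |CW| = |W − C| = 4.4493.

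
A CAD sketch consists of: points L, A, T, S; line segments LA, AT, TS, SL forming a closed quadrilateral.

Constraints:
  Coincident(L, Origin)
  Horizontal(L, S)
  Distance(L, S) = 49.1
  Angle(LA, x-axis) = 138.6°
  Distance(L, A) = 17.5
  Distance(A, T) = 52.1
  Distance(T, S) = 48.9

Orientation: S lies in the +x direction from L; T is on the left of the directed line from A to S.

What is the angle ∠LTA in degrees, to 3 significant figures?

19.4°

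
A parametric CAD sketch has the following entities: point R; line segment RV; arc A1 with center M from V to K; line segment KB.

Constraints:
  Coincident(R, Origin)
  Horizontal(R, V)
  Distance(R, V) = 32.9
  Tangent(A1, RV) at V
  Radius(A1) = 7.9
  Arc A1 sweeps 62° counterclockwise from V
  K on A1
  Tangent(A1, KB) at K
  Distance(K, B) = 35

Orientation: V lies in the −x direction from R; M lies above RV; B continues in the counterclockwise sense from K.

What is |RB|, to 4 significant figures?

36.36

On A1, V sits at bearing -90° from M; a 62° counterclockwise sweep puts K at bearing -28°, so K = M + 7.9·(cos -28°, sin -28°) = (-25.92, 4.191). Tangency of A1 to KB means the radius MK is perpendicular to KB, so KB runs along (−sin -28°, cos -28°); with |KB| = 35.0, B = (-9.493, 35.09). Then |RB| = |B − R| = 36.36.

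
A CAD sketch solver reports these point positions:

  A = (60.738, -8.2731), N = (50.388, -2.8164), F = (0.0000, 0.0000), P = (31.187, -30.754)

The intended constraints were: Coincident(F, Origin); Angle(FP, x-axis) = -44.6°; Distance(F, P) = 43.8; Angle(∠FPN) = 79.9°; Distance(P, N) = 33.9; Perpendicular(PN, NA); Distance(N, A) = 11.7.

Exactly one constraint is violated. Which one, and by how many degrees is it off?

Perpendicular(PN, NA) — off by 6.70°.

F = (0.00, 0.00) ✓; FP at -44.60° ✓; |FP| = 43.80 ✓; ∠FPN = 79.90° ✓; |PN| = 33.90 ✓; ∠(PN, NA) = 83.30° ✗; |NA| = 11.70 ✓.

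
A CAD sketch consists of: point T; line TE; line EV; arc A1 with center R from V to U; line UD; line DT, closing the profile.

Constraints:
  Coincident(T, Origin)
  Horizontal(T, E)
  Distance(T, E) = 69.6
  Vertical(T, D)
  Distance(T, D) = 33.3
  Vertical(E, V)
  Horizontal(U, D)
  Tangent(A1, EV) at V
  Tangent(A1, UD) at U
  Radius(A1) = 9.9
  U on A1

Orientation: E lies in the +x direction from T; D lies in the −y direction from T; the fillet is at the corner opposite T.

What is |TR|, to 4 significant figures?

64.12

T and D share the same x with |TD| = 33.3 and D on the −y side, so D = (0.000, -33.30). The virtual corner opposite T is at (69.60, -33.30). Since A1 is tangent to EV there, RV ⟂ EV and tangency of A1 to UD means the radius RU is perpendicular to UD, with radius 9.9, so the center R sits 9.9 in from both sides at R = (59.70, -23.40). Then |TR| = |R − T| = 64.12.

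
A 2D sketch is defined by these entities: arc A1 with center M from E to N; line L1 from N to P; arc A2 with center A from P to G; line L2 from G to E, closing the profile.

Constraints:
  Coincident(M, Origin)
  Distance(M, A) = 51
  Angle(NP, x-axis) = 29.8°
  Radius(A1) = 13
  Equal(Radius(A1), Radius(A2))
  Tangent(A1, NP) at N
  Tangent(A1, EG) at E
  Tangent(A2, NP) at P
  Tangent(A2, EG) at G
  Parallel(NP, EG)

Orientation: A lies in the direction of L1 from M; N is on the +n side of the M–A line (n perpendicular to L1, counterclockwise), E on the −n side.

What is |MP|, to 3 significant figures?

52.6

The slot axis is L1's direction at 29.8°, so u = (cos 29.8°, sin 29.8°) = (0.868, 0.497) and n = (−sin 29.8°, cos 29.8°) = (-0.497, 0.868). M is at the origin and A lies 51.0 along u from M, so A = 51.0·u = (44.3, 25.3). Tangency of A1 to both parallel lines with radius 13.0 puts N and E at M ± 13.0·n: N = (-6.46, 11.3), E = (6.46, -11.3). Equal radii place P and G the same way about A: P = A + 13.0·n = (37.8, 36.6), G = A − 13.0·n = (50.7, 14.1). Then |MP| = |P − M| = 52.6.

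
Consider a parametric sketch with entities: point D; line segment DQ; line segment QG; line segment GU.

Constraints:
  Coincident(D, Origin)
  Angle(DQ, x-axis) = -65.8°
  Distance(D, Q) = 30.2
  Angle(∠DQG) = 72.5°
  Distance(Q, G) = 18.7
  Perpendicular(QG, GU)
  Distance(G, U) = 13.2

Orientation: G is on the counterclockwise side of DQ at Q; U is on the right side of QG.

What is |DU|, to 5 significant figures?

43.090

∠DQG = 72.5°, so QG runs at -65.8° + (180° − 72.5°) = 41.700° from the x-axis; with |QG| = 18.7, G = Q + 18.7·(cos 41.700°, sin 41.700°) = (26.342, -15.106). QG ⟂ GU; with |GU| = 13.2 on the right of QG, U = G + 13.2·(0.66523, -0.74664) = (35.123, -24.962). Then |DU| = |U − D| = 43.090.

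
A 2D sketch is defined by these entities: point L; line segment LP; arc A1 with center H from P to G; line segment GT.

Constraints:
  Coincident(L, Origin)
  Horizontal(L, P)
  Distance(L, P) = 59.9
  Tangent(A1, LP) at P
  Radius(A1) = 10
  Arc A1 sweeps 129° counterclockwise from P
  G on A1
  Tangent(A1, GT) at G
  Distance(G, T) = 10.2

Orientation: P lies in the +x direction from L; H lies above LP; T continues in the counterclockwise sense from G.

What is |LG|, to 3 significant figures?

69.6

L is at the origin; LP is horizontal with |LP| = 59.9 and P on the +x side, so P = (59.9, 0.00). Tangency of A1 to LP means the radius HP is perpendicular to LP, so H = P + (0, 10) = (59.9, 10.0). On A1, P sits at bearing -90° from H; a 129° counterclockwise sweep puts G at bearing 39°, so G = H + 10.0·(cos 39°, sin 39°) = (67.7, 16.3). Then |LG| = |G − L| = 69.6.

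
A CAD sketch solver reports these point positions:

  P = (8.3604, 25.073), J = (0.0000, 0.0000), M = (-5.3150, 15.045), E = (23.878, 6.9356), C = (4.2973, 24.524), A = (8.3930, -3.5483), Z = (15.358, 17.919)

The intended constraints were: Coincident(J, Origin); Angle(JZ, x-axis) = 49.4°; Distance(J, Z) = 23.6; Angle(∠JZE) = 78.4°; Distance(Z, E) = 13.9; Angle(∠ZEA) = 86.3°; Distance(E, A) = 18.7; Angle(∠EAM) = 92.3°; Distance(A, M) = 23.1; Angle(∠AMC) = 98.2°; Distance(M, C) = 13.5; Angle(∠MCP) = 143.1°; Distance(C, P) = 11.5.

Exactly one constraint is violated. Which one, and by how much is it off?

Distance(C, P) = 11.5 — off by 7.40.

J = (0.00, 0.00) ✓; JZ at 49.40° ✓; |JZ| = 23.60 ✓; ∠JZE = 78.40° ✓; |ZE| = 13.90 ✓; ∠ZEA = 86.30° ✓; |EA| = 18.70 ✓; ∠EAM = 92.30° ✓; |AM| = 23.10 ✓; ∠AMC = 98.20° ✓; |MC| = 13.50 ✓; ∠MCP = 143.1° ✓; |CP| = 4.100 ✗.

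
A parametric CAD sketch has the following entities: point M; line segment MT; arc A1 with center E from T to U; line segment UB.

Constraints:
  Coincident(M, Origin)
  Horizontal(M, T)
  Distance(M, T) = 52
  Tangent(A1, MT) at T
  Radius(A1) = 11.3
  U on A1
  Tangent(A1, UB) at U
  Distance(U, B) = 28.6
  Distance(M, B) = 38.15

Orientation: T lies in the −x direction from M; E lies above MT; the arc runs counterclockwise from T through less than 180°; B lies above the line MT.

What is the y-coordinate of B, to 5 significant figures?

27.845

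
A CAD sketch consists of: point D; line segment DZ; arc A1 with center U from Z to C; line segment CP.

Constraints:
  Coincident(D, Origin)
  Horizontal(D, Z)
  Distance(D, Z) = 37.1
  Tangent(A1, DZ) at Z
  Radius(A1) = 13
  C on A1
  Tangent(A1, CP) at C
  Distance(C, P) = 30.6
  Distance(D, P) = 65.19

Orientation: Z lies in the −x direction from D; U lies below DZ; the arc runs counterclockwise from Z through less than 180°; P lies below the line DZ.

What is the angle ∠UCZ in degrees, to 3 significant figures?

42.7°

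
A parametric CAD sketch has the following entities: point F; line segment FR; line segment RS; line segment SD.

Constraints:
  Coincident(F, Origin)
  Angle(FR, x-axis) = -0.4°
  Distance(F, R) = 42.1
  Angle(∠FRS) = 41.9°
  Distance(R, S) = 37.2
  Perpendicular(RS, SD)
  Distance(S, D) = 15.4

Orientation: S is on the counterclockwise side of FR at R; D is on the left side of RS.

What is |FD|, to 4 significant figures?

14.00

F is at the origin; FR runs at -0.4° with length 42.1, so R = 42.1·(cos -0.4°, sin -0.4°) = (42.10, -0.2939). ∠FRS = 41.9°, so RS runs at -0.4° + (180° − 41.9°) = 137.7° from the x-axis; with |RS| = 37.2, S = R + 37.2·(cos 137.7°, sin 137.7°) = (14.58, 24.74). RS is perpendicular to SD; with |SD| = 15.4 on the left of RS, D = S + 15.4·(-0.6730, -0.7396) = (4.220, 13.35). Then |FD| = |D − F| = 14.00.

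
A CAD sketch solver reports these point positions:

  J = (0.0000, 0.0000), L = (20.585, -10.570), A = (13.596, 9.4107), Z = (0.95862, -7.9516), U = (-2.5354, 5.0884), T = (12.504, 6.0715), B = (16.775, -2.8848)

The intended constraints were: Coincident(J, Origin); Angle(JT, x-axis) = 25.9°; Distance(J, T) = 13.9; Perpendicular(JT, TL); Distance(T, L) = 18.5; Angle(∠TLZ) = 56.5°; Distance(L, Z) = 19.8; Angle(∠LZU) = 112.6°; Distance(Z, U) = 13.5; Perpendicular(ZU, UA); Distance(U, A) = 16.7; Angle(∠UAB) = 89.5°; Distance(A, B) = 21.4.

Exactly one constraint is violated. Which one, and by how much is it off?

Distance(A, B) = 21.4 — off by 8.70.

J = (0.00, 0.00) ✓; JT at 25.90° ✓; |JT| = 13.90 ✓; ∠(JT, TL) = 90.00° ✓; |TL| = 18.50 ✓; ∠TLZ = 56.50° ✓; |LZ| = 19.80 ✓; ∠LZU = 112.6° ✓; |ZU| = 13.50 ✓; ∠(ZU, UA) = 90.00° ✓; |UA| = 16.70 ✓; ∠UAB = 89.50° ✓; |AB| = 12.70 ✗.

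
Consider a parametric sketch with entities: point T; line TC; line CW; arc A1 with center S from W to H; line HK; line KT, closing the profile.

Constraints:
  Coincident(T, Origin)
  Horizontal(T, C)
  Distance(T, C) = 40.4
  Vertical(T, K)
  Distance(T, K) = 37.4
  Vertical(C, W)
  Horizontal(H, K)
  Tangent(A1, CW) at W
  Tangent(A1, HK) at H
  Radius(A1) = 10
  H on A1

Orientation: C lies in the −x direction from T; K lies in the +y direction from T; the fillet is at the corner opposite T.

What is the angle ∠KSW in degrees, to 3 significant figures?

162°

The virtual corner opposite T is at (-40.4, 37.4). The tangent condition forces SW to be normal to CW and tangency of A1 to HK means the radius SH is perpendicular to HK, with radius 10.0, so the center S sits 10.0 in from both sides at S = (-30.4, 27.4). That places the tangent points at W = (-40.4, 27.4) on CW and H = (-30.4, 37.4) on HK. Then cos ∠KSW = SK·SW / (|SK||SW|), giving 162°.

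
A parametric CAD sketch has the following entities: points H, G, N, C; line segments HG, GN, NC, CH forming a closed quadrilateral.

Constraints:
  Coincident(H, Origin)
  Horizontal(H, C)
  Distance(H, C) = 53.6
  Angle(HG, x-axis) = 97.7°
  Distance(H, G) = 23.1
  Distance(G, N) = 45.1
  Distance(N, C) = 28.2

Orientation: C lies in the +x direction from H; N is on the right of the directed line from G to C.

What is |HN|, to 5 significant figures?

29.268

H is at the origin; H and C share the same y with |HC| = 53.6 and C in +x, so C = (53.6, 0). HG runs at 97.7° with |HG| = 23.1, so G = (-3.0951, 22.892). N is determined by |GN| = 45.1 and |NC| = 28.2 together: it lies at the intersection of circle(G, 45.1) and circle(C, 28.2). With |GC| = 61.142, the foot of the radical line on GC is 40.701 from G and the perpendicular offset is √(45.1² − 40.701²) = 19.427. Taking the right-of-GC solution: N = (27.372, -10.361).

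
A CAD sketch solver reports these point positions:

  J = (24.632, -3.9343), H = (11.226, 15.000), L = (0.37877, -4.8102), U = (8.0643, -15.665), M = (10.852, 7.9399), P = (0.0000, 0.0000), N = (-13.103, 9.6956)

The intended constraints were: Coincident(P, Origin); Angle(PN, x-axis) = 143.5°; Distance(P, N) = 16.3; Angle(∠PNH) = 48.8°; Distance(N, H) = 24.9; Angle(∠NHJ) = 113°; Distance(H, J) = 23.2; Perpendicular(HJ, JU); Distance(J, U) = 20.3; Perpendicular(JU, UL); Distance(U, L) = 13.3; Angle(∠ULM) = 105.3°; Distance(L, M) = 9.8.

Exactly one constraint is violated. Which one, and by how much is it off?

Distance(L, M) = 9.8 — off by 6.70.

P = (0.00, 0.00) ✓; PN at 143.5° ✓; |PN| = 16.30 ✓; ∠PNH = 48.80° ✓; |NH| = 24.90 ✓; ∠NHJ = 113.0° ✓; |HJ| = 23.20 ✓; ∠(HJ, JU) = 90.00° ✓; |JU| = 20.30 ✓; ∠(JU, UL) = 90.00° ✓; |UL| = 13.30 ✓; ∠ULM = 105.3° ✓; |LM| = 16.50 ✗.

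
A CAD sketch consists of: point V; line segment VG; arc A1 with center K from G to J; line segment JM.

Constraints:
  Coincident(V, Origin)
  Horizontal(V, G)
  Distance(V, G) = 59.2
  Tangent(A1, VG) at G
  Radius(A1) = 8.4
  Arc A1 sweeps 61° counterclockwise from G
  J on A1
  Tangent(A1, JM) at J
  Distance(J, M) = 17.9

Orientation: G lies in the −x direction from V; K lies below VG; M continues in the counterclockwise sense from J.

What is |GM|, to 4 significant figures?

25.62

On A1, G sits at bearing 90° from K; a 61° counterclockwise sweep puts J at bearing 151°, so J = K + 8.4·(cos 151°, sin 151°) = (-66.55, -4.328). Since A1 is tangent to JM there, KJ ⟂ JM, so JM runs along (−sin 151°, cos 151°); with |JM| = 17.9, M = (-75.22, -19.98). Then |GM| = |M − G| = 25.62.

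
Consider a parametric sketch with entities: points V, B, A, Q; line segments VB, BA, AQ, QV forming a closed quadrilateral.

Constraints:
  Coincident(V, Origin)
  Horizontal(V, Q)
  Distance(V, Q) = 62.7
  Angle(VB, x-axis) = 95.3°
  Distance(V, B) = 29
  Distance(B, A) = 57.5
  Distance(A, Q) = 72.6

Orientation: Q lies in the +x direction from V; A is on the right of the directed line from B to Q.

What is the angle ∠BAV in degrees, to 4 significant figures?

6.668°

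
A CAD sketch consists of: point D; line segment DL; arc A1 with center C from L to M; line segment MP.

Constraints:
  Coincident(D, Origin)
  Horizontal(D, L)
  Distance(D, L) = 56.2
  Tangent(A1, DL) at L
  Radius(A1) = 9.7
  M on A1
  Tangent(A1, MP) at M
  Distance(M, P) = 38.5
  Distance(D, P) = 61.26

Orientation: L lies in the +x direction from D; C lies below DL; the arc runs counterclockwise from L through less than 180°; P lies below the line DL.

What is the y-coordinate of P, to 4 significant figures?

-46.10

D is at the origin; D and L share the same y with |DL| = 56.2 and L on the +x side, so L = (56.20, 0.000). Since A1 is tangent to DL there, CL ⟂ DL, so C = L + (0, -9.7) = (56.20, -9.700). Since CM ⟂ MP (tangency), |CP| = √(9.7² + 38.5²) = 39.70 regardless of where M sits on A1. So P lies on both circle(D, 61.26) and circle(C, 39.70); the below-DL intersection is P = (40.34, -46.10). M is the foot of the tangent from P: M = (46.63, -8.116).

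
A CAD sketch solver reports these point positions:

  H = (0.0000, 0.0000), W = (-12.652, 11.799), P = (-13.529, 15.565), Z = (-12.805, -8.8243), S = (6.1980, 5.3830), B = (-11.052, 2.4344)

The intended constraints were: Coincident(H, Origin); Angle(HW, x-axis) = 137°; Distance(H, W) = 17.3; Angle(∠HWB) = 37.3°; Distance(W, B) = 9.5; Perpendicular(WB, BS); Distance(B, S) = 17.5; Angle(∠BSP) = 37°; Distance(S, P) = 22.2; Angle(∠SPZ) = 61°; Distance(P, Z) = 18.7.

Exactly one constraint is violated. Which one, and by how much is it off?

Distance(P, Z) = 18.7 — off by 5.70.

H = (0.00, 0.00) ✓; HW at 137.0° ✓; |HW| = 17.30 ✓; ∠HWB = 37.30° ✓; |WB| = 9.500 ✓; ∠(WB, BS) = 90.00° ✓; |BS| = 17.50 ✓; ∠BSP = 37.00° ✓; |SP| = 22.20 ✓; ∠SPZ = 61.00° ✓; |PZ| = 24.40 ✗.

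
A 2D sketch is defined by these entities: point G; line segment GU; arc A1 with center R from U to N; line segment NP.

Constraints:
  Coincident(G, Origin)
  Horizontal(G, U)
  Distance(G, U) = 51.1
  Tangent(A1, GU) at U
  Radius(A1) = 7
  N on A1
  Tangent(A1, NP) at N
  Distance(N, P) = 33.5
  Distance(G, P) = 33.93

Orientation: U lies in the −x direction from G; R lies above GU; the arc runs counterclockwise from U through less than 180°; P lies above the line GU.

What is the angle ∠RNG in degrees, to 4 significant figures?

137.1°

Checks: |RN| = 7.000 ✓; ∠(RN, NP) = 90.00° ✓; |NP| = 33.50 ✓; |GP| = 33.93 ✓.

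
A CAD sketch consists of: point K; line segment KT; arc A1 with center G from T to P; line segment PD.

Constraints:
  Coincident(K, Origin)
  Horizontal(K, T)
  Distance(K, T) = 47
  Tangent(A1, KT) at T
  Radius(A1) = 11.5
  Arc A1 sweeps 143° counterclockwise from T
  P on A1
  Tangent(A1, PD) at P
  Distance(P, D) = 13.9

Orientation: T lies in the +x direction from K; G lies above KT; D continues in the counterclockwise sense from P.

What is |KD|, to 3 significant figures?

51.7

K is at the origin; KT is horizontal with |KT| = 47.0 and T on the +x side, so T = (47.0, 0.00). The tangent condition forces GT to be normal to KT, so G = T + (0, 11.5) = (47.0, 11.5). On A1, T sits at bearing -90° from G; a 143° counterclockwise sweep puts P at bearing 53°, so P = G + 11.5·(cos 53°, sin 53°) = (53.9, 20.7). A1 meets PD tangentially, so GP is at right angles to PD, so PD runs along (−sin 53°, cos 53°); with |PD| = 13.9, D = (42.8, 29.0). Then |KD| = |D − K| = 51.7.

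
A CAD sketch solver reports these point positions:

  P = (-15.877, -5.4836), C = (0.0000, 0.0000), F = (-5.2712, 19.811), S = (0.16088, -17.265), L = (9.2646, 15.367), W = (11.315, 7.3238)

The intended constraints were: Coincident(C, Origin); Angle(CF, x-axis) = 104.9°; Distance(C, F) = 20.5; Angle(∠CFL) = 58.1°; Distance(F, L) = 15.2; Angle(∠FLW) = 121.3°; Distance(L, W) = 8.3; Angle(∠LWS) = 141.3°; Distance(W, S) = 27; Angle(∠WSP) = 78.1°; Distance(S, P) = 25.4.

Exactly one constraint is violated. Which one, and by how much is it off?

Distance(S, P) = 25.4 — off by 5.50.

C = (0.00, 0.00) ✓; CF at 104.9° ✓; |CF| = 20.50 ✓; ∠CFL = 58.10° ✓; |FL| = 15.20 ✓; ∠FLW = 121.3° ✓; |LW| = 8.300 ✓; ∠LWS = 141.3° ✓; |WS| = 27.00 ✓; ∠WSP = 78.10° ✓; |SP| = 19.90 ✗.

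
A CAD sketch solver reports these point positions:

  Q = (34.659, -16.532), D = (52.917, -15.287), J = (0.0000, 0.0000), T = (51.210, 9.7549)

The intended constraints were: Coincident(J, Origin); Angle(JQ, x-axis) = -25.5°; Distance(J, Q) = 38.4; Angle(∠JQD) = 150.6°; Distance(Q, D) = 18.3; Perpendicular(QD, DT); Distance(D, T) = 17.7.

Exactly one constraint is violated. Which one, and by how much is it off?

Distance(D, T) = 17.7 — off by 7.40.

J = (0.00, 0.00) ✓; JQ at -25.50° ✓; |JQ| = 38.40 ✓; ∠JQD = 150.6° ✓; |QD| = 18.30 ✓; ∠(QD, DT) = 90.00° ✓; |DT| = 25.10 ✗.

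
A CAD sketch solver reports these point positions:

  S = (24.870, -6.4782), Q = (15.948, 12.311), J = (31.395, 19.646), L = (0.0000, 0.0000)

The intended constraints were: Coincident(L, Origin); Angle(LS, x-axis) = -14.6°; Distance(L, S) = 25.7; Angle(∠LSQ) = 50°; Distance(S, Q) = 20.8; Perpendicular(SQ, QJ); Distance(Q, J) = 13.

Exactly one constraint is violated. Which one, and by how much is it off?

Distance(Q, J) = 13 — off by 4.10.

L = (0.00, 0.00) ✓; LS at -14.60° ✓; |LS| = 25.70 ✓; ∠LSQ = 50.00° ✓; |SQ| = 20.80 ✓; ∠(SQ, QJ) = 90.00° ✓; |QJ| = 17.10 ✗.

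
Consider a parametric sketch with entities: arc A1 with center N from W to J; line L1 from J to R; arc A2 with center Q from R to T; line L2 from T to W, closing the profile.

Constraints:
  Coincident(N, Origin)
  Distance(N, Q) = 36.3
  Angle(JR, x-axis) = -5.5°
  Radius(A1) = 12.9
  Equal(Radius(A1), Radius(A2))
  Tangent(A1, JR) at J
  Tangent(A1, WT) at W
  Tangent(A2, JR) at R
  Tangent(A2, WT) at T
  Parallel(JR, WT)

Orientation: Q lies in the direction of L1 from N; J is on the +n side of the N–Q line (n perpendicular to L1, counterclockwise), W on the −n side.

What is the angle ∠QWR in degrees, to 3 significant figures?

15.8°

The slot axis is L1's direction at -5.5°, so u = (cos -5.5°, sin -5.5°) = (0.995, -0.0958) and n = (−sin -5.5°, cos -5.5°) = (0.0958, 0.995). N is at the origin and Q lies 36.3 along u from N, so Q = 36.3·u = (36.1, -3.48). Tangency of A1 to both parallel lines with radius 12.9 puts J and W at N ± 12.9·n: J = (1.24, 12.8), W = (-1.24, -12.8). Equal radii place R and T the same way about Q: R = Q + 12.9·n = (37.4, 9.36), T = Q − 12.9·n = (34.9, -16.3). Then cos ∠QWR = WQ·WR / (|WQ||WR|), giving 15.8°.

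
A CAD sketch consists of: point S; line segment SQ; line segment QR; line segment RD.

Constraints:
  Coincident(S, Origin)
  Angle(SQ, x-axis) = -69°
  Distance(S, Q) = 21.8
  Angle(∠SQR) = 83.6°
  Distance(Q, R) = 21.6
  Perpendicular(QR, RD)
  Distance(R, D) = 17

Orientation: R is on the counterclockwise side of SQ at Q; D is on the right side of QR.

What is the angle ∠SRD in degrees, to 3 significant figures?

138°

∠SQR = 83.6°, so QR runs at -69.0° + (180° − 83.6°) = 27.4° from the x-axis; with |QR| = 21.6, R = Q + 21.6·(cos 27.4°, sin 27.4°) = (27.0, -10.4). QR ⟂ RD; with |RD| = 17.0 on the right of QR, D = R + 17.0·(0.460, -0.888) = (34.8, -25.5). Then cos ∠SRD = RS·RD / (|RS||RD|), giving 138°.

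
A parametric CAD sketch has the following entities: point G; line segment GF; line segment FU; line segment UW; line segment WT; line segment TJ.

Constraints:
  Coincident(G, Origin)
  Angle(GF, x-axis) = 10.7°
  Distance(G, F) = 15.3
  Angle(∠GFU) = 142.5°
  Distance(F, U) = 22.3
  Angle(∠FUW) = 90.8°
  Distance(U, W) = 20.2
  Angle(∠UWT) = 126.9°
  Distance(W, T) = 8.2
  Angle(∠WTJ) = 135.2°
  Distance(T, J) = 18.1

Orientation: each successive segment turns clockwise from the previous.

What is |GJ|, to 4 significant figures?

17.09

G is at the origin; GF runs at 10.7° with length 15.3, so F = (15.03, 2.841). ∠GFU = 142.5° gives FU at -26.80° from the x-axis; with |FU| = 22.3, U = (34.94, -7.214). ∠FUW = 90.8° gives UW at -116.0° from the x-axis; with |UW| = 20.2, W = (26.08, -25.37). ∠UWT = 126.9° gives WT at -169.1° from the x-axis; with |WT| = 8.2, T = (18.03, -26.92). ∠WTJ = 135.2° gives TJ at 146.1° from the x-axis; with |TJ| = 18.1, J = (3.008, -16.82). Then |GJ| = |J − G| = 17.09.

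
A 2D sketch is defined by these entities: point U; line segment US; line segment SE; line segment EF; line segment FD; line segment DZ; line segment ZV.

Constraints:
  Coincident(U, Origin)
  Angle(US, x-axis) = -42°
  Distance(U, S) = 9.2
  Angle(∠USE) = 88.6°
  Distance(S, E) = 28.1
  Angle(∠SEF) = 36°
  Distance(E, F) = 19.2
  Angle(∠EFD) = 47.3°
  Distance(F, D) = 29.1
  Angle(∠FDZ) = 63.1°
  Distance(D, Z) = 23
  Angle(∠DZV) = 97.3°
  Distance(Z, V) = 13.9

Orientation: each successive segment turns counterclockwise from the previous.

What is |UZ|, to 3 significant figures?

37.6

U is at the origin; US runs at -42.0° with length 9.2, so S = (6.84, -6.16). ∠USE = 88.6° gives SE at 49.4° from the x-axis; with |SE| = 28.1, E = (25.1, 15.2). ∠SEF = 36.0° gives EF at -167° from the x-axis; with |EF| = 19.2, F = (6.45, 10.7). ∠EFD = 47.3° gives FD at -33.9° from the x-axis; with |FD| = 29.1, D = (30.6, -5.50). ∠FDZ = 63.1° gives DZ at 83.0° from the x-axis; with |DZ| = 23.0, Z = (33.4, 17.3). Then |UZ| = |Z − U| = 37.6.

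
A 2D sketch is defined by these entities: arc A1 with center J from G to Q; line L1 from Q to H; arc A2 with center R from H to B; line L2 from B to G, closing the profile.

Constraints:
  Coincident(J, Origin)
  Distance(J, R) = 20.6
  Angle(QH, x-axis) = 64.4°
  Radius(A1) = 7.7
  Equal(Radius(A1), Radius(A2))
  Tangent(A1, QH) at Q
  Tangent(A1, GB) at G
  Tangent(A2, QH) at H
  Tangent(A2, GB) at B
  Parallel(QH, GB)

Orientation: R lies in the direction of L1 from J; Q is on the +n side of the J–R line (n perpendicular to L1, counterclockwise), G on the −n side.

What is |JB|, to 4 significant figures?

21.99

Tangency of A1 to both parallel lines with radius 7.7 puts Q and G at J ± 7.7·n: Q = (-6.944, 3.327), G = (6.944, -3.327). Equal radii place H and B the same way about R: H = R + 7.7·n = (1.957, 21.90), B = R − 7.7·n = (15.85, 15.25). Then |JB| = |B − J| = 21.99.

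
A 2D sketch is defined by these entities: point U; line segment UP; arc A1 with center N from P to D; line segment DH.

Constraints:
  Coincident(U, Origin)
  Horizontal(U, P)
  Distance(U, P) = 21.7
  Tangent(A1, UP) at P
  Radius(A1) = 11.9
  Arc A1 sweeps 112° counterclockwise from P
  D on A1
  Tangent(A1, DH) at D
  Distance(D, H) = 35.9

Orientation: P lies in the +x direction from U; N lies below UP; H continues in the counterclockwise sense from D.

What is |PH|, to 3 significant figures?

49.7

On A1, P sits at bearing 90° from N; a 112° counterclockwise sweep puts D at bearing 202°, so D = N + 11.9·(cos 202°, sin 202°) = (10.7, -16.4). The tangent condition forces ND to be normal to DH, so DH runs along (−sin 202°, cos 202°); with |DH| = 35.9, H = (24.1, -49.6). Then |PH| = |H − P| = 49.7.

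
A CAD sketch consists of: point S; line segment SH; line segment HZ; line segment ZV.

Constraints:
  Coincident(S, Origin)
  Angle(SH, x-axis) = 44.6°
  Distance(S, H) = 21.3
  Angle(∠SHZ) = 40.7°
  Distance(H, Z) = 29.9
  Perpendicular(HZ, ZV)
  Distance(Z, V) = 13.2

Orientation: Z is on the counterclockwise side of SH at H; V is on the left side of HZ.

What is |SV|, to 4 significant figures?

13.77

∠SHZ = 40.7°, so HZ runs at 44.6° + (180° − 40.7°) = 183.9° from the x-axis; with |HZ| = 29.9, Z = H + 29.9·(cos 183.9°, sin 183.9°) = (-14.66, 12.92). HZ ⟂ ZV; with |ZV| = 13.2 on the left of HZ, V = Z + 13.2·(0.06802, -0.9977) = (-13.77, -0.2472). Then |SV| = |V − S| = 13.77.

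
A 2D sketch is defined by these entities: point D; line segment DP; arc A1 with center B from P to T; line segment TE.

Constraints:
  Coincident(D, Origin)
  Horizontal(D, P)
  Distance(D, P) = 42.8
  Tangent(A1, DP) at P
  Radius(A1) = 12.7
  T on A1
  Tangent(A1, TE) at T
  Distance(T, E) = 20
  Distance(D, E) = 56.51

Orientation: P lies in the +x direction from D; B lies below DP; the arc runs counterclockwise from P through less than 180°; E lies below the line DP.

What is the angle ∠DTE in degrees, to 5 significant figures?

154.93°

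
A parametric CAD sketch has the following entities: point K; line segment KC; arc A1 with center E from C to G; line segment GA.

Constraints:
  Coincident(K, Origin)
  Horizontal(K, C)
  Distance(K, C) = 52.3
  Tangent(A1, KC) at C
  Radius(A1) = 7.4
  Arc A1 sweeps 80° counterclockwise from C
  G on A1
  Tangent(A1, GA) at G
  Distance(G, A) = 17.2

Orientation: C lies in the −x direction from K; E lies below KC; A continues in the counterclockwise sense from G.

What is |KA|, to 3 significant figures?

66.7

K is at the origin; K and C share the same y with |KC| = 52.3 and C on the −x side, so C = (-52.3, 0.00). A1 meets KC tangentially, so EC is at right angles to KC, so E = C + (0, -7.4) = (-52.3, -7.40). On A1, C sits at bearing 90° from E; an 80° counterclockwise sweep puts G at bearing 170°, so G = E + 7.4·(cos 170°, sin 170°) = (-59.6, -6.12). Tangency of A1 to GA means the radius EG is perpendicular to GA, so GA runs along (−sin 170°, cos 170°); with |GA| = 17.2, A = (-62.6, -23.1). Then |KA| = |A − K| = 66.7.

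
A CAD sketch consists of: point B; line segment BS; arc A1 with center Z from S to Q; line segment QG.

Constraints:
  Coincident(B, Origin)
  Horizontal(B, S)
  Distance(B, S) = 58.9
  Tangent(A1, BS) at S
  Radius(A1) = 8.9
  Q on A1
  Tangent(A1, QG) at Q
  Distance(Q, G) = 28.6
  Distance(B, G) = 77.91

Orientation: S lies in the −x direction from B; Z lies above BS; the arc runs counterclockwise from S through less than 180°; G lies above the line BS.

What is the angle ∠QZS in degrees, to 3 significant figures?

126°

B is at the origin; B and S share the same y with |BS| = 58.9 and S on the −x side, so S = (-58.9, 0.00). Tangency of A1 to BS means the radius ZS is perpendicular to BS, so Z = S + (0, 8.9) = (-58.9, 8.90). Since ZQ ⟂ QG (tangency), |ZG| = √(8.9² + 28.6²) = 30.0 regardless of where Q sits on A1. So G lies on both circle(B, 77.91) and circle(Z, 30.0); the above-BS intersection is G = (-68.4, 37.3). Q is the foot of the tangent from G: Q = (-51.7, 14.1).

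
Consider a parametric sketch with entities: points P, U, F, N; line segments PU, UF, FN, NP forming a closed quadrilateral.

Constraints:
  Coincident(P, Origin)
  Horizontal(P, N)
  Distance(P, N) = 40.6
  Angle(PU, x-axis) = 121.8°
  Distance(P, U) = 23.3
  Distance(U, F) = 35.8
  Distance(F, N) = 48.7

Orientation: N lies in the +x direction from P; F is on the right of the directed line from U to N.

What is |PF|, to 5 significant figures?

16.363

P is at the origin; P and N share the same y with |PN| = 40.6 and N in +x, so N = (40.6, 0). PU runs at 121.8° with |PU| = 23.3, so U = (-12.278, 19.802). F is determined by |UF| = 35.8 and |FN| = 48.7 together: it lies at the intersection of circle(U, 35.8) and circle(N, 48.7). With |UN| = 56.464, the foot of the radical line on UN is 18.580 from U and the perpendicular offset is √(35.8² − 18.580²) = 30.601. Taking the right-of-UN solution: F = (-5.6106, -15.371).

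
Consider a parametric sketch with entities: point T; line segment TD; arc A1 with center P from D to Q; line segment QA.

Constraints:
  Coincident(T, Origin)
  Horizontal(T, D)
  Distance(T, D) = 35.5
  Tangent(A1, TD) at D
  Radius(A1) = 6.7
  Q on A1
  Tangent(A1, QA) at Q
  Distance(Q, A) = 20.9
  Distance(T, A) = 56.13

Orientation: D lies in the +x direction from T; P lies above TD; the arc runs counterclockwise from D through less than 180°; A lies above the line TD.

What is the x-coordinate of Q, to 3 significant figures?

41.3

T is at the origin; T and D share the same y with |TD| = 35.5 and D on the +x side, so D = (35.5, 0.00). Since A1 is tangent to TD there, PD ⟂ TD, so P = D + (0, 6.7) = (35.5, 6.70). Since PQ ⟂ QA (tangency), |PA| = √(6.7² + 20.9²) = 21.9 regardless of where Q sits on A1. So A lies on both circle(T, 56.13) and circle(P, 21.9); the above-TD intersection is A = (52.0, 21.2). Q is the foot of the tangent from A: Q = (41.3, 3.26).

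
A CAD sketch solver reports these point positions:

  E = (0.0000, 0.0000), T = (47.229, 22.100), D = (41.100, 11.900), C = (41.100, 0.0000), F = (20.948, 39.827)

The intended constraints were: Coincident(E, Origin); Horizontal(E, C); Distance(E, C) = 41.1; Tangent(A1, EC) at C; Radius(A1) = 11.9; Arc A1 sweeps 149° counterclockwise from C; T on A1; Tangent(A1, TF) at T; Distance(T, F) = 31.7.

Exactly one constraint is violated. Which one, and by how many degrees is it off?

Tangent(A1, TF) at T — off by 3.00°.

E = (0.00, 0.00) ✓; E.y = 0.00, C.y = 0.00 ✓; |EC| = 41.10 ✓; ∠(DC, CE) = 90.00° ✓; |DC| = 11.90 ✓; bearing(D→T) − bearing(D→C) = 149.0° ✓; |DT| = 11.90 ✓; ∠(DT, TF) = 93.00° ✗; |TF| = 31.70 ✓.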